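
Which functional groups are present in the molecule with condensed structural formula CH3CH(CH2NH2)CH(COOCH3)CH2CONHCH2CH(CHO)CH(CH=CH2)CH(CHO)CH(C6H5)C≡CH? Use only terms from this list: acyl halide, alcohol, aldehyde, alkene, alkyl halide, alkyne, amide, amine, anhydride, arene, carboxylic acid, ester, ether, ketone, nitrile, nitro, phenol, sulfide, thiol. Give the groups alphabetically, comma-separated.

aldehyde, alkene, alkyne, amide, amine, arene, ester

Reading the structure from left to right:
  CH(CH2NH2): pendant –CH2NH2: N on sp³ C, no adjacent C=O → amine.
  CH(COOCH3): pendant –COOCH3: carbonyl C bonded to C and –OCH3 → ester.
  CH2CONHCH2: –C(=O)–N– linkage → amide (the N is not an amine).
  CH(CHO): pendant –CHO: carbonyl C bonded to C and H → aldehyde.
  CH(CH=CH2): pendant –CH=CH2: C=C double bond → alkene.
  CH(CHO): pendant –CHO: carbonyl C bonded to C and H → aldehyde.
  CH(C6H5): pendant –C6H5: benzene ring → arene.
  C≡CH: C≡C triple bond → alkyne.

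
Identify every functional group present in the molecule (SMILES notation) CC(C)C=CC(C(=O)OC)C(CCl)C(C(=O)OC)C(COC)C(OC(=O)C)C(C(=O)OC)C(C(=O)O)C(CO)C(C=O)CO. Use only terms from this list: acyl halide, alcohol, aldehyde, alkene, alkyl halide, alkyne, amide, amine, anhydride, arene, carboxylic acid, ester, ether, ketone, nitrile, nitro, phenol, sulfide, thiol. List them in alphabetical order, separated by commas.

alcohol, aldehyde, alkene, alkyl halide, carboxylic acid, ester, ether

Reading the structure from left to right:
  CH=CH: C=C double bond → alkene.
  CH(COOCH3): pendant –COOCH3: carbonyl C bonded to C and –OCH3 → ester.
  CH(CH2Cl): pendant –CH2X: halogen on sp³ carbon → alkyl halide.
  CH(COOCH3): pendant –COOCH3: carbonyl C bonded to C and –OCH3 → ester.
  CH(CH2OCH3): pendant –CH2OCH3: C–O–C linkage → ether.
  CH(OCOCH3): pendant –OC(=O)CH3: an acyloxy group → ester.
  CH(COOCH3): pendant –COOCH3: carbonyl C bonded to C and –OCH3 → ester.
  CH(COOH): pendant –COOH: carbonyl C bonded to C and –OH → carboxylic acid.
  CH(CH2OH): pendant –CH2OH on an sp³ backbone C → alcohol.
  CH(CHO): pendant –CHO: carbonyl C bonded to C and H → aldehyde.
  CH2OH: –OH on an sp³ carbon → alcohol.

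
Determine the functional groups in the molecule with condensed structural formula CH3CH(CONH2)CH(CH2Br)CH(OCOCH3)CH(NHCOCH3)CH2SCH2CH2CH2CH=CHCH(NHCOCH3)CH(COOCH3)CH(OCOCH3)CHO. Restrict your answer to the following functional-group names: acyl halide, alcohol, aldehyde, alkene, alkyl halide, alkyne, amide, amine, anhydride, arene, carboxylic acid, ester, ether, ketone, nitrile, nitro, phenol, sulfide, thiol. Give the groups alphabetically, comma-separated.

aldehyde, alkene, alkyl halide, amide, ester, sulfide

Taking each segment in turn:
  CH(CONH2): pendant –CONH2: carbonyl C bonded to C and N → amide.
  CH(CH2Br): pendant –CH2X: halogen on sp³ carbon → alkyl halide.
  CH(OCOCH3): pendant –OC(=O)CH3: an acyloxy group → ester.
  CH(NHCOCH3): pendant –NHC(=O)CH3: N bonded to a carbonyl → amide (not amine).
  CH2SCH2: C–S–C linkage → sulfide (thioether).
  CH=CH: C=C double bond → alkene.
  CH(NHCOCH3): pendant –NHC(=O)CH3: N bonded to a carbonyl → amide (not amine).
  CH(COOCH3): pendant –COOCH3: carbonyl C bonded to C and –OCH3 → ester.
  CH(OCOCH3): pendant –OC(=O)CH3: an acyloxy group → ester.
  CHO: terminal –CHO: carbonyl C bonded to H and C → aldehyde.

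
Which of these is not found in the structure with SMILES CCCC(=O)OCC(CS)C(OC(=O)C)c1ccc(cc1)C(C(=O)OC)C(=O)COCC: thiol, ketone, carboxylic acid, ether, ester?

ketone: present (CO — –C(=O)– with carbon on both sides → ketone).
thiol: present (CH(CH2SH) — pendant –CH2SH → thiol).
ether: present (CH2OCH2 — C–O–C with sp³ carbons on both sides and no adjacent C=O → ether).
ester: present (CH2COOCH2 — –C(=O)–O–C with C on the carbonyl side → ester).
carboxylic acid: absent. In each of CH2COOCH2, CH(OCOCH3) and CH(COOCH3), the acyl oxygen is bonded to carbon (–O–C), not to H, so this is an ester.

carboxylic acid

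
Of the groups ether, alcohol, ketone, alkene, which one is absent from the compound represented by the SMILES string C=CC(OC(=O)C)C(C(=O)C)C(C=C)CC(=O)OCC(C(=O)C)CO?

ether

alkene: present (CH2=CH — C=C double bond → alkene).
ketone: present (CH(COCH3) — pendant –COCH3: carbonyl C bonded to two carbons → ketone).
alcohol: present (CH2OH — –OH on an sp³ carbon → alcohol).
ether: absent. In each of CH(OCOCH3) and CH2COOCH2, the C–O–C oxygen is adjacent to a C=O, so it belongs to an ester, not an ether.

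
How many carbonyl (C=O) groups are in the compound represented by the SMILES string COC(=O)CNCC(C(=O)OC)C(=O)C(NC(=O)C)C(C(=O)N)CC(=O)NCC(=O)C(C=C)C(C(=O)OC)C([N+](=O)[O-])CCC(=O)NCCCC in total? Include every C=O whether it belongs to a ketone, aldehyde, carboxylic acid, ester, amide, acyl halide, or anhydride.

CH3OOC: ester, 1 C=O (running total 1).
CH(COOCH3): ester, 1 C=O (running total 2).
CO: ketone, 1 C=O (running total 3).
CH(NHCOCH3): amide, 1 C=O (running total 4).
CH(CONH2): amide, 1 C=O (running total 5).
CH2CONHCH2: amide, 1 C=O (running total 6).
CO: ketone, 1 C=O (running total 7).
CH(COOCH3): ester, 1 C=O (running total 8).
CH2CONHCH2: amide, 1 C=O (running total 9).

9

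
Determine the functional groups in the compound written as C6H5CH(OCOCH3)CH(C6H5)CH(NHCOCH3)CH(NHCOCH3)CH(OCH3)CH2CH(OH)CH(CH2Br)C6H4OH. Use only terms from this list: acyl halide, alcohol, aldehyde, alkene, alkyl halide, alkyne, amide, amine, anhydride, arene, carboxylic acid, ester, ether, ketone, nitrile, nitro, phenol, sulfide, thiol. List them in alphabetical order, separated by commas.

Working along the chain:
  C6H5: C6H5– phenyl ring → arene.
  CH(OCOCH3): pendant –OC(=O)CH3: an acyloxy group → ester.
  CH(C6H5): pendant –C6H5: benzene ring → arene.
  CH(NHCOCH3): pendant –NHC(=O)CH3: N bonded to a carbonyl → amide (not amine).
  CH(NHCOCH3): pendant –NHC(=O)CH3: N bonded to a carbonyl → amide (not amine).
  CH(OCH3): pendant –OCH3: C–O–C with sp³ C, no adjacent C=O → ether.
  CH(OH): –OH on an sp³ carbon → alcohol (secondary).
  CH(CH2Br): pendant –CH2X: halogen on sp³ carbon → alkyl halide.
  C6H4OH: –OH attached directly to an aromatic ring → phenol (not alcohol); the ring itself is an arene.

alcohol, alkyl halide, amide, arene, ester, ether, phenol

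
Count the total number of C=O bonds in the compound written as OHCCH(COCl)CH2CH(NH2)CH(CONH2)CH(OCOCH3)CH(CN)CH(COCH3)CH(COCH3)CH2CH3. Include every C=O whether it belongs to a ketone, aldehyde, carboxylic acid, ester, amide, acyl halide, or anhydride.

6

OHC: aldehyde, 1 C=O (running total 1).
CH(COCl): acyl halide, 1 C=O (running total 2).
CH(CONH2): amide, 1 C=O (running total 3).
CH(OCOCH3): ester, 1 C=O (running total 4).
CH(COCH3): ketone, 1 C=O (running total 5).
CH(COCH3): ketone, 1 C=O (running total 6).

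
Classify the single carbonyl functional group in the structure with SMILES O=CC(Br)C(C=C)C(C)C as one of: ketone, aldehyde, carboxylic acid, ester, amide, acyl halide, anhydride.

The carbonyl is in the OHC segment: terminal –CHO: carbonyl C bonded to H and C → aldehyde.

aldehyde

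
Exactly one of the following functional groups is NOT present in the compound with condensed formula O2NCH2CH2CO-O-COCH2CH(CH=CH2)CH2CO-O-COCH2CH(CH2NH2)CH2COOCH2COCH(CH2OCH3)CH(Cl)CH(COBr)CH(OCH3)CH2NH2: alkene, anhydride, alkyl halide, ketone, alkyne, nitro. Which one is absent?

alkyne

alkene: present (CH(CH=CH2) — pendant –CH=CH2: C=C double bond → alkene).
anhydride: present (CH2CO-O-COCH2 — two acyl groups sharing one oxygen, –C(=O)–O–C(=O)– → anhydride).
ketone: present (CO — –C(=O)– with carbon on both sides → ketone).
alkyl halide: present (CH(Cl) — halogen on an sp³ carbon → alkyl halide).
nitro: present (O2NCH2 — –NO2 on carbon → nitro group).
alkyne: no segment matches this pattern.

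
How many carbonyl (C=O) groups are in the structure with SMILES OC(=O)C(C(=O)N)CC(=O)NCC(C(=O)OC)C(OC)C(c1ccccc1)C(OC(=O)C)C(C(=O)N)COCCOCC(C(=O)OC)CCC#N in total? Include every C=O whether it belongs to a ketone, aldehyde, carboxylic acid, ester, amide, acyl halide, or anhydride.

7

HOOC: carboxylic acid, 1 C=O (running total 1).
CH(CONH2): amide, 1 C=O (running total 2).
CH2CONHCH2: amide, 1 C=O (running total 3).
CH(COOCH3): ester, 1 C=O (running total 4).
CH(OCOCH3): ester, 1 C=O (running total 5).
CH(CONH2): amide, 1 C=O (running total 6).
CH(COOCH3): ester, 1 C=O (running total 7).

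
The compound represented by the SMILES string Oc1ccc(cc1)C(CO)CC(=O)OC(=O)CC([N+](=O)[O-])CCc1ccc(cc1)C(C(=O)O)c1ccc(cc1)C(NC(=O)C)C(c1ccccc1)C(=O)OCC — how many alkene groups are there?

–OH attached directly to an aromatic ring → phenol (not alcohol); the ring itself is an arene.
pendant –CH2OH on an sp³ backbone C → alcohol.
two acyl groups sharing one oxygen, –C(=O)–O–C(=O)– → anhydride.
–NO2 on an sp³ carbon → nitro (the N=O is not a carbonyl).
para-disubstituted benzene ring → arene.
pendant –COOH: carbonyl C bonded to C and –OH → carboxylic acid.
para-disubstituted benzene ring → arene.
pendant –NHC(=O)CH3: N bonded to a carbonyl → amide (not amine).
pendant –C6H5: benzene ring → arene.
–C(=O)OCH2CH3: carbonyl C bonded to C and to –OEt → ester.
No segment is a alkene: HOC6H4 is arene/phenol, not alkene; C6H4 is arene, not alkene; C6H4 is arene, not alkene. → 0.

0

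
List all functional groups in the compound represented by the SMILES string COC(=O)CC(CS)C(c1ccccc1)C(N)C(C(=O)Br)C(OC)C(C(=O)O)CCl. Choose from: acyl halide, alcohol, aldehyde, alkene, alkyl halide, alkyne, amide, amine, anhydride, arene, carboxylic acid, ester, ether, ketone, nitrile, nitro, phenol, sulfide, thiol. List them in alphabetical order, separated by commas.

Working along the chain:
  CH3OOC: CH3O–C(=O)–: carbonyl C bonded to C and to –OCH3 → ester (not ketone + ether).
  CH(CH2SH): pendant –CH2SH → thiol.
  CH(C6H5): pendant –C6H5: benzene ring → arene.
  CH(NH2): –NH2 on an sp³ carbon with no adjacent C=O → amine.
  CH(COBr): pendant –C(=O)X: carbonyl C bonded to C and halogen → acyl halide.
  CH(OCH3): pendant –OCH3: C–O–C with sp³ C, no adjacent C=O → ether.
  CH(COOH): pendant –COOH: carbonyl C bonded to C and –OH → carboxylic acid.
  CH2Cl: halogen on an sp³ carbon → alkyl halide.

acyl halide, alkyl halide, amine, arene, carboxylic acid, ester, ether, thiol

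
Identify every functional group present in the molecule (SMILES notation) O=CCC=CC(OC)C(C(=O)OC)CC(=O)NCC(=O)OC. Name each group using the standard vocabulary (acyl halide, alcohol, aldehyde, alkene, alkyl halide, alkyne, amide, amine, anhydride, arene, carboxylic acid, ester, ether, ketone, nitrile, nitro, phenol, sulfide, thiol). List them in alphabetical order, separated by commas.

Working along the chain:
  OHC: terminal –CHO: carbonyl C bonded to H and C → aldehyde.
  CH=CH: C=C double bond → alkene.
  CH(OCH3): pendant –OCH3: C–O–C with sp³ C, no adjacent C=O → ether.
  CH(COOCH3): pendant –COOCH3: carbonyl C bonded to C and –OCH3 → ester.
  CH2CONHCH2: –C(=O)–N– linkage → amide (the N is not an amine).
  COOCH3: –C(=O)OCH3: carbonyl C bonded to C and to –OCH3 → ester (not ketone + ether).

aldehyde, alkene, amide, ester, ether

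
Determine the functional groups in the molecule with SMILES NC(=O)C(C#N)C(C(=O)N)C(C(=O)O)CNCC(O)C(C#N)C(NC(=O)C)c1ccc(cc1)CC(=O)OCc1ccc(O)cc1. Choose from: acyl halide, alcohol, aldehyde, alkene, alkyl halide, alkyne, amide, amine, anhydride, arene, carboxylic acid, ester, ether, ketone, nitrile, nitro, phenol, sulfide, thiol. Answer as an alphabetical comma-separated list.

alcohol, amide, amine, arene, carboxylic acid, ester, nitrile, phenol

Taking each segment in turn:
  H2NCO: –C(=O)NH2: carbonyl C bonded to C and to N → amide (the N is not a separate amine).
  CH(CN): pendant –C≡N: nitrile.
  CH(CONH2): pendant –CONH2: carbonyl C bonded to C and N → amide.
  CH(COOH): pendant –COOH: carbonyl C bonded to C and –OH → carboxylic acid.
  CH2NHCH2: C–N–C with sp³ carbons and no adjacent C=O → amine (secondary).
  CH(OH): –OH on an sp³ carbon → alcohol (secondary).
  CH(CN): pendant –C≡N: nitrile.
  CH(NHCOCH3): pendant –NHC(=O)CH3: N bonded to a carbonyl → amide (not amine).
  C6H4: para-disubstituted benzene ring → arene.
  CH2COOCH2: –C(=O)–O–C with C on the carbonyl side → ester.
  C6H4OH: –OH attached directly to an aromatic ring → phenol (not alcohol); the ring itself is an arene.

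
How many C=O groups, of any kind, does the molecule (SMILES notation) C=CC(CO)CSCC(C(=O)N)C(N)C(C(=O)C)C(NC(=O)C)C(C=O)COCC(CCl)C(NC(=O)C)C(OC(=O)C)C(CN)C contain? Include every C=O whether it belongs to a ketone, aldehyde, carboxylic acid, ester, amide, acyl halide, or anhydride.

CH(CONH2): amide, 1 C=O (running total 1).
CH(COCH3): ketone, 1 C=O (running total 2).
CH(NHCOCH3): amide, 1 C=O (running total 3).
CH(CHO): aldehyde, 1 C=O (running total 4).
CH(NHCOCH3): amide, 1 C=O (running total 5).
CH(OCOCH3): ester, 1 C=O (running total 6).

6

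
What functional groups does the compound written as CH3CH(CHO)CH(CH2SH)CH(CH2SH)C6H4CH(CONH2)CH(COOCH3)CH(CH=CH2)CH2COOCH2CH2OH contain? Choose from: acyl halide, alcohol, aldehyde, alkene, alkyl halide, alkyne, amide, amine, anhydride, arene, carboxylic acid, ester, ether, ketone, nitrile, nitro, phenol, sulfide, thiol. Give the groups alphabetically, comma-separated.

alcohol, aldehyde, alkene, amide, arene, ester, thiol

pendant –CHO: carbonyl C bonded to C and H → aldehyde.
pendant –CH2SH → thiol.
pendant –CH2SH → thiol.
para-disubstituted benzene ring → arene.
pendant –CONH2: carbonyl C bonded to C and N → amide.
pendant –COOCH3: carbonyl C bonded to C and –OCH3 → ester.
pendant –CH=CH2: C=C double bond → alkene.
–C(=O)–O–C with C on the carbonyl side → ester.
–OH on an sp³ carbon → alcohol.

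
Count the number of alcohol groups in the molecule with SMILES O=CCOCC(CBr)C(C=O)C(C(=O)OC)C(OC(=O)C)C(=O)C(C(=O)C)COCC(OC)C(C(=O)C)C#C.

0

terminal –CHO: carbonyl C bonded to H and C → aldehyde.
C–O–C with sp³ carbons on both sides and no adjacent C=O → ether.
pendant –CH2X: halogen on sp³ carbon → alkyl halide.
pendant –CHO: carbonyl C bonded to C and H → aldehyde.
pendant –COOCH3: carbonyl C bonded to C and –OCH3 → ester.
pendant –OC(=O)CH3: an acyloxy group → ester.
–C(=O)– with carbon on both sides → ketone.
pendant –COCH3: carbonyl C bonded to two carbons → ketone.
C–O–C with sp³ carbons on both sides and no adjacent C=O → ether.
pendant –OCH3: C–O–C with sp³ C, no adjacent C=O → ether.
pendant –COCH3: carbonyl C bonded to two carbons → ketone.
C≡C triple bond → alkyne.
No segment is a alcohol: OHC is aldehyde, not alcohol; CH2OCH2 is ether, not alcohol; CH(CHO) is aldehyde, not alcohol. → 0.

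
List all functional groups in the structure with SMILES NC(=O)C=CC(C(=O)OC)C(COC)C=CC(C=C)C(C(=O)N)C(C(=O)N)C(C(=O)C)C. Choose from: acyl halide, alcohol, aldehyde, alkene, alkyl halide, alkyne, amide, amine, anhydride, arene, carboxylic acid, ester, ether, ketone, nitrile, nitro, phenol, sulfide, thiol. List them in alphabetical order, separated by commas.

alkene, amide, ester, ether, ketone

Working along the chain:
  H2NCO: –C(=O)NH2: carbonyl C bonded to C and to N → amide (the N is not a separate amine).
  CH=CH: C=C double bond → alkene.
  CH(COOCH3): pendant –COOCH3: carbonyl C bonded to C and –OCH3 → ester.
  CH(CH2OCH3): pendant –CH2OCH3: C–O–C linkage → ether.
  CH=CH: C=C double bond → alkene.
  CH(CH=CH2): pendant –CH=CH2: C=C double bond → alkene.
  CH(CONH2): pendant –CONH2: carbonyl C bonded to C and N → amide.
  CH(CONH2): pendant –CONH2: carbonyl C bonded to C and N → amide.
  CH(COCH3): pendant –COCH3: carbonyl C bonded to two carbons → ketone.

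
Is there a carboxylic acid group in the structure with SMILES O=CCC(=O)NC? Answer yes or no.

Working along the chain:
  OHC: terminal –CHO: carbonyl C bonded to H and C → aldehyde.
  CONHCH3: –C(=O)NHCH3: carbonyl C bonded to C and to N → amide (the N is not an amine).
In CONHCH3, the carbonyl is bonded to nitrogen, not to –OH; that is an amide.
The groups actually present are: aldehyde, amide.

no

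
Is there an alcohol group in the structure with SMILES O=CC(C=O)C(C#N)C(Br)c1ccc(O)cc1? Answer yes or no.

no

Taking each segment in turn:
  OHC: terminal –CHO: carbonyl C bonded to H and C → aldehyde.
  CH(CHO): pendant –CHO: carbonyl C bonded to C and H → aldehyde.
  CH(CN): pendant –C≡N: nitrile.
  CH(Br): halogen on an sp³ carbon → alkyl halide.
  C6H4OH: –OH attached directly to an aromatic ring → phenol (not alcohol); the ring itself is an arene.
In C6H4OH, the –OH is on an aromatic ring carbon; that is a phenol, not an alcohol.
The groups actually present are: aldehyde, alkyl halide, arene, nitrile, phenol.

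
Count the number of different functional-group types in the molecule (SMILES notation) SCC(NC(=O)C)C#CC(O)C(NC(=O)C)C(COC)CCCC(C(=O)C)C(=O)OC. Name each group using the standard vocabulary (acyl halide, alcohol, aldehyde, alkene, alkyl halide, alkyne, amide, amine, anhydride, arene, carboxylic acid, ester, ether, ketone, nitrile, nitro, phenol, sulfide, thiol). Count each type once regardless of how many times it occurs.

–SH on an sp³ carbon → thiol.
pendant –NHC(=O)CH3: N bonded to a carbonyl → amide (not amine).
C≡C triple bond → alkyne.
–OH on an sp³ carbon → alcohol (secondary).
pendant –NHC(=O)CH3: N bonded to a carbonyl → amide (not amine).
pendant –CH2OCH3: C–O–C linkage → ether.
pendant –COCH3: carbonyl C bonded to two carbons → ketone.
–C(=O)OCH3: carbonyl C bonded to C and to –OCH3 → ester (not ketone + ether).
Distinct types present: alcohol, alkyne, amide, ester, ether, ketone, thiol.

7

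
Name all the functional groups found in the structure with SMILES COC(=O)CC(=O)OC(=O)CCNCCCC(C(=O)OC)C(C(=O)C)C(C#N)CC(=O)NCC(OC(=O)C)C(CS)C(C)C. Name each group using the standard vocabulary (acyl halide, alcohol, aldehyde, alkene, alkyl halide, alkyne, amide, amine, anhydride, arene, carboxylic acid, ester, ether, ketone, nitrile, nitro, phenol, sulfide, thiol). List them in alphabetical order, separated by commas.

Reading the structure from left to right:
  CH3OOC: CH3O–C(=O)–: carbonyl C bonded to C and to –OCH3 → ester (not ketone + ether).
  CH2CO-O-COCH2: two acyl groups sharing one oxygen, –C(=O)–O–C(=O)– → anhydride.
  CH2NHCH2: C–N–C with sp³ carbons and no adjacent C=O → amine (secondary).
  CH(COOCH3): pendant –COOCH3: carbonyl C bonded to C and –OCH3 → ester.
  CH(COCH3): pendant –COCH3: carbonyl C bonded to two carbons → ketone.
  CH(CN): pendant –C≡N: nitrile.
  CH2CONHCH2: –C(=O)–N– linkage → amide (the N is not an amine).
  CH(OCOCH3): pendant –OC(=O)CH3: an acyloxy group → ester.
  CH(CH2SH): pendant –CH2SH → thiol.

amide, amine, anhydride, ester, ketone, nitrile, thiol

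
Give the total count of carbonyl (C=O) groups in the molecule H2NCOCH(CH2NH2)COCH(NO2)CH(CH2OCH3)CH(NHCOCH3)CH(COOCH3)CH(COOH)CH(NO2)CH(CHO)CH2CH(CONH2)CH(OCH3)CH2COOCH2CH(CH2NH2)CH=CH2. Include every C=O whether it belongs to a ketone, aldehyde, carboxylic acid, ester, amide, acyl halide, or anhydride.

8

H2NCO: amide, 1 C=O (running total 1).
CO: ketone, 1 C=O (running total 2).
CH(NHCOCH3): amide, 1 C=O (running total 3).
CH(COOCH3): ester, 1 C=O (running total 4).
CH(COOH): carboxylic acid, 1 C=O (running total 5).
CH(CHO): aldehyde, 1 C=O (running total 6).
CH(CONH2): amide, 1 C=O (running total 7).
CH2COOCH2: ester, 1 C=O (running total 8).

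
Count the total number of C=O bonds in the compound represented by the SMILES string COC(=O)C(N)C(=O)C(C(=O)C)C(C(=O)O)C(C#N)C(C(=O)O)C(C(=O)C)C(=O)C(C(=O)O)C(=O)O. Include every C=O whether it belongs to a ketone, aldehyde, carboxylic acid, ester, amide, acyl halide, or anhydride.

9

CH3OOC: ester, 1 C=O (running total 1).
CO: ketone, 1 C=O (running total 2).
CH(COCH3): ketone, 1 C=O (running total 3).
CH(COOH): carboxylic acid, 1 C=O (running total 4).
CH(COOH): carboxylic acid, 1 C=O (running total 5).
CH(COCH3): ketone, 1 C=O (running total 6).
CO: ketone, 1 C=O (running total 7).
CH(COOH): carboxylic acid, 1 C=O (running total 8).
COOH: carboxylic acid, 1 C=O (running total 9).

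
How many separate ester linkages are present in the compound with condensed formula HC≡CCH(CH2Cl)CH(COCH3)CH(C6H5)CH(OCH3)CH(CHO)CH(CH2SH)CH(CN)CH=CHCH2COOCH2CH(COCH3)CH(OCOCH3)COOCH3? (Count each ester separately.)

3

Reading the structure from left to right:
  HC≡C: C≡C triple bond → alkyne.
  CH(CH2Cl): pendant –CH2X: halogen on sp³ carbon → alkyl halide.
  CH(COCH3): pendant –COCH3: carbonyl C bonded to two carbons → ketone.
  CH(C6H5): pendant –C6H5: benzene ring → arene.
  CH(OCH3): pendant –OCH3: C–O–C with sp³ C, no adjacent C=O → ether.
  CH(CHO): pendant –CHO: carbonyl C bonded to C and H → aldehyde.
  CH(CH2SH): pendant –CH2SH → thiol.
  CH(CN): pendant –C≡N: nitrile.
  CH=CH: C=C double bond → alkene.
  CH2COOCH2: –C(=O)–O–C with C on the carbonyl side → ester.
  CH(COCH3): pendant –COCH3: carbonyl C bonded to two carbons → ketone.
  CH(OCOCH3): pendant –OC(=O)CH3: an acyloxy group → ester.
  COOCH3: –C(=O)OCH3: carbonyl C bonded to C and to –OCH3 → ester (not ketone + ether).
Ester appears at: CH2COOCH2, CH(OCOCH3), COOCH3 → 3.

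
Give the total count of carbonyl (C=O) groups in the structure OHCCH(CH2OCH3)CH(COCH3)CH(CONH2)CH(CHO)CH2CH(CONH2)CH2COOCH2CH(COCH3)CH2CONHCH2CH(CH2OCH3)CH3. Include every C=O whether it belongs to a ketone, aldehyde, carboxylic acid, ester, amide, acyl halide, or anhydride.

8

OHC: aldehyde, 1 C=O (running total 1).
CH(COCH3): ketone, 1 C=O (running total 2).
CH(CONH2): amide, 1 C=O (running total 3).
CH(CHO): aldehyde, 1 C=O (running total 4).
CH(CONH2): amide, 1 C=O (running total 5).
CH2COOCH2: ester, 1 C=O (running total 6).
CH(COCH3): ketone, 1 C=O (running total 7).
CH2CONHCH2: amide, 1 C=O (running total 8).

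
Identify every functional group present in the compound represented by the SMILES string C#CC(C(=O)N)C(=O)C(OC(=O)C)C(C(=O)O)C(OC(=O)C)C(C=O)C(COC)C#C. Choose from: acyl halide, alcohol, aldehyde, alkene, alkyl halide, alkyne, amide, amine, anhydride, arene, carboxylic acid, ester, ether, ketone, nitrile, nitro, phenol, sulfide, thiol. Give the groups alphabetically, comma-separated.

aldehyde, alkyne, amide, carboxylic acid, ester, ether, ketone

C≡C triple bond → alkyne.
pendant –CONH2: carbonyl C bonded to C and N → amide.
–C(=O)– with carbon on both sides → ketone.
pendant –OC(=O)CH3: an acyloxy group → ester.
pendant –COOH: carbonyl C bonded to C and –OH → carboxylic acid.
pendant –OC(=O)CH3: an acyloxy group → ester.
pendant –CHO: carbonyl C bonded to C and H → aldehyde.
pendant –CH2OCH3: C–O–C linkage → ether.
C≡C triple bond → alkyne.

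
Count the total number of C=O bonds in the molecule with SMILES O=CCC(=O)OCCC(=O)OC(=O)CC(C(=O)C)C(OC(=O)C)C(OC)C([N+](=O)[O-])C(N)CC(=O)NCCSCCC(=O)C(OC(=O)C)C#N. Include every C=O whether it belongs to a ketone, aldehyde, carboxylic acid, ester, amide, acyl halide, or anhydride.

OHC: aldehyde, 1 C=O (running total 1).
CH2COOCH2: ester, 1 C=O (running total 2).
CH2CO-O-COCH2: anhydride, 2 C=O (running total 4).
CH(COCH3): ketone, 1 C=O (running total 5).
CH(OCOCH3): ester, 1 C=O (running total 6).
CH2CONHCH2: amide, 1 C=O (running total 7).
CO: ketone, 1 C=O (running total 8).
CH(OCOCH3): ester, 1 C=O (running total 9).

9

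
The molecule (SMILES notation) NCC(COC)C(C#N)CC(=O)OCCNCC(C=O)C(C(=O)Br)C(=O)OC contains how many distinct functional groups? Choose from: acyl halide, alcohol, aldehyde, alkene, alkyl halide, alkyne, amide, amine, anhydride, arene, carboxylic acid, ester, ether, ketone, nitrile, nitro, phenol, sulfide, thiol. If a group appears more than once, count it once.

6

–NH2 on an sp³ carbon with no adjacent C=O → amine.
pendant –CH2OCH3: C–O–C linkage → ether.
pendant –C≡N: nitrile.
–C(=O)–O–C with C on the carbonyl side → ester.
C–N–C with sp³ carbons and no adjacent C=O → amine (secondary).
pendant –CHO: carbonyl C bonded to C and H → aldehyde.
pendant –C(=O)X: carbonyl C bonded to C and halogen → acyl halide.
–C(=O)OCH3: carbonyl C bonded to C and to –OCH3 → ester (not ketone + ether).
Distinct types present: acyl halide, aldehyde, amine, ester, ether, nitrile.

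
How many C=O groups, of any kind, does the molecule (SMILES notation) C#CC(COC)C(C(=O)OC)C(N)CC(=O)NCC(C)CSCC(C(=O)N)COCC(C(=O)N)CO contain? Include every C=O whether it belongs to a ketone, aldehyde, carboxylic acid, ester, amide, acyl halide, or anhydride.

4

CH(COOCH3): ester, 1 C=O (running total 1).
CH2CONHCH2: amide, 1 C=O (running total 2).
CH(CONH2): amide, 1 C=O (running total 3).
CH(CONH2): amide, 1 C=O (running total 4).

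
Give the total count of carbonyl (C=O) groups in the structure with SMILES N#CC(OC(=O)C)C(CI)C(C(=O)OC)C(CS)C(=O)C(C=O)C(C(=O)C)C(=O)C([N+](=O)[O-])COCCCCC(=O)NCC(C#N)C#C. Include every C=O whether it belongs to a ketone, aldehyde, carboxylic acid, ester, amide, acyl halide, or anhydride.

7

CH(OCOCH3): ester, 1 C=O (running total 1).
CH(COOCH3): ester, 1 C=O (running total 2).
CO: ketone, 1 C=O (running total 3).
CH(CHO): aldehyde, 1 C=O (running total 4).
CH(COCH3): ketone, 1 C=O (running total 5).
CO: ketone, 1 C=O (running total 6).
CH2CONHCH2: amide, 1 C=O (running total 7).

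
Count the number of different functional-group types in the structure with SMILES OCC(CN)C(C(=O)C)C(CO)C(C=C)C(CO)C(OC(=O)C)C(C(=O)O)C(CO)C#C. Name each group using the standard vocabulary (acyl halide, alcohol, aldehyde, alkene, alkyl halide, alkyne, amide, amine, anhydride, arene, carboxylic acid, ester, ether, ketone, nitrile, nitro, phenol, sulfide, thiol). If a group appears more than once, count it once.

7

Reading the structure from left to right:
  HOCH2: HO– on an sp³ carbon → alcohol.
  CH(CH2NH2): pendant –CH2NH2: N on sp³ C, no adjacent C=O → amine.
  CH(COCH3): pendant –COCH3: carbonyl C bonded to two carbons → ketone.
  CH(CH2OH): pendant –CH2OH on an sp³ backbone C → alcohol.
  CH(CH=CH2): pendant –CH=CH2: C=C double bond → alkene.
  CH(CH2OH): pendant –CH2OH on an sp³ backbone C → alcohol.
  CH(OCOCH3): pendant –OC(=O)CH3: an acyloxy group → ester.
  CH(COOH): pendant –COOH: carbonyl C bonded to C and –OH → carboxylic acid.
  CH(CH2OH): pendant –CH2OH on an sp³ backbone C → alcohol.
  C≡CH: C≡C triple bond → alkyne.
Distinct types present: alcohol, alkene, alkyne, amine, carboxylic acid, ester, ketone.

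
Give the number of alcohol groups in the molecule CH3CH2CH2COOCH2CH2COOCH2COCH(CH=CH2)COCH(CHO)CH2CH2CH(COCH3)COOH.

Working along the chain:
  CH2COOCH2: –C(=O)–O–C with C on the carbonyl side → ester.
  CH2COOCH2: –C(=O)–O–C with C on the carbonyl side → ester.
  CO: –C(=O)– with carbon on both sides → ketone.
  CH(CH=CH2): pendant –CH=CH2: C=C double bond → alkene.
  CO: –C(=O)– with carbon on both sides → ketone.
  CH(CHO): pendant –CHO: carbonyl C bonded to C and H → aldehyde.
  CH(COCH3): pendant –COCH3: carbonyl C bonded to two carbons → ketone.
  COOH: –COOH: carbonyl C bonded to –OH and C → carboxylic acid (the –OH is not a separate alcohol).
No segment is a alcohol: CO is ketone, not alcohol; CO is ketone, not alcohol; CH(CHO) is aldehyde, not alcohol. → 0.

0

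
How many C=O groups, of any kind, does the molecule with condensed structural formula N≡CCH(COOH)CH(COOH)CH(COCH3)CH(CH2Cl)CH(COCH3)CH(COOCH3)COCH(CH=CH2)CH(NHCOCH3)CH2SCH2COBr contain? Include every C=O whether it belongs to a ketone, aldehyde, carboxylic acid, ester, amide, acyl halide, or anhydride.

8

CH(COOH): carboxylic acid, 1 C=O (running total 1).
CH(COOH): carboxylic acid, 1 C=O (running total 2).
CH(COCH3): ketone, 1 C=O (running total 3).
CH(COCH3): ketone, 1 C=O (running total 4).
CH(COOCH3): ester, 1 C=O (running total 5).
CO: ketone, 1 C=O (running total 6).
CH(NHCOCH3): amide, 1 C=O (running total 7).
COBr: acyl halide, 1 C=O (running total 8).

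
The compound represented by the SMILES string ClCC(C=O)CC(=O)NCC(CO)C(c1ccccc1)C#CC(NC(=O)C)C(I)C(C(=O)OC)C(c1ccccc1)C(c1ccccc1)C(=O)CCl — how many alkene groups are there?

0

Reading the structure from left to right:
  ClCH2: halogen on an sp³ carbon → alkyl halide.
  CH(CHO): pendant –CHO: carbonyl C bonded to C and H → aldehyde.
  CH2CONHCH2: –C(=O)–N– linkage → amide (the N is not an amine).
  CH(CH2OH): pendant –CH2OH on an sp³ backbone C → alcohol.
  CH(C6H5): pendant –C6H5: benzene ring → arene.
  C≡C: C≡C triple bond → alkyne.
  CH(NHCOCH3): pendant –NHC(=O)CH3: N bonded to a carbonyl → amide (not amine).
  CH(I): halogen on an sp³ carbon → alkyl halide.
  CH(COOCH3): pendant –COOCH3: carbonyl C bonded to C and –OCH3 → ester.
  CH(C6H5): pendant –C6H5: benzene ring → arene.
  CH(C6H5): pendant –C6H5: benzene ring → arene.
  CO: –C(=O)– with carbon on both sides → ketone.
  CH2Cl: halogen on an sp³ carbon → alkyl halide.
No segment is a alkene: CH(C6H5) is arene, not alkene; C≡C is alkyne, not alkene; CH(C6H5) is arene, not alkene. → 0.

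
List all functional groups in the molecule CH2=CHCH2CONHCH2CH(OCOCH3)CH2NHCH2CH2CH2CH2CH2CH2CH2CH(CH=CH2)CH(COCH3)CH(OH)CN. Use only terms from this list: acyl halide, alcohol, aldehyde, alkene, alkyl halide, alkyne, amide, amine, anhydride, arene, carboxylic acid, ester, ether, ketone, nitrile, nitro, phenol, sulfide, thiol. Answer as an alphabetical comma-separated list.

alcohol, alkene, amide, amine, ester, ketone, nitrile

C=C double bond → alkene.
–C(=O)–N– linkage → amide (the N is not an amine).
pendant –OC(=O)CH3: an acyloxy group → ester.
C–N–C with sp³ carbons and no adjacent C=O → amine (secondary).
pendant –CH=CH2: C=C double bond → alkene.
pendant –COCH3: carbonyl C bonded to two carbons → ketone.
–OH on an sp³ carbon → alcohol (secondary).
–C≡N: carbon triple-bonded to nitrogen → nitrile.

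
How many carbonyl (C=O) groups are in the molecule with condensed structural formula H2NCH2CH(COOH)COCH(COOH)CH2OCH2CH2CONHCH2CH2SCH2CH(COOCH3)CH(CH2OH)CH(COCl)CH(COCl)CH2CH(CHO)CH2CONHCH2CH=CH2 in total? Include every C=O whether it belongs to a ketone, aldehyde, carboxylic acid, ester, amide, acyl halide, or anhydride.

9

CH(COOH): carboxylic acid, 1 C=O (running total 1).
CO: ketone, 1 C=O (running total 2).
CH(COOH): carboxylic acid, 1 C=O (running total 3).
CH2CONHCH2: amide, 1 C=O (running total 4).
CH(COOCH3): ester, 1 C=O (running total 5).
CH(COCl): acyl halide, 1 C=O (running total 6).
CH(COCl): acyl halide, 1 C=O (running total 7).
CH(CHO): aldehyde, 1 C=O (running total 8).
CH2CONHCH2: amide, 1 C=O (running total 9).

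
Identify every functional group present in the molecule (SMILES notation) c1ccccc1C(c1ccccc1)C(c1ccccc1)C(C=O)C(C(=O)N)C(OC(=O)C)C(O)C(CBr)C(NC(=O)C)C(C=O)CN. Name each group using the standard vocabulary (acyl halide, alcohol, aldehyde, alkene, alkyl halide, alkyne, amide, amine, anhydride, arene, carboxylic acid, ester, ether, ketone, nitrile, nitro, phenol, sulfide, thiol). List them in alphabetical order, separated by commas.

C6H5– phenyl ring → arene.
pendant –C6H5: benzene ring → arene.
pendant –C6H5: benzene ring → arene.
pendant –CHO: carbonyl C bonded to C and H → aldehyde.
pendant –CONH2: carbonyl C bonded to C and N → amide.
pendant –OC(=O)CH3: an acyloxy group → ester.
–OH on an sp³ carbon → alcohol (secondary).
pendant –CH2X: halogen on sp³ carbon → alkyl halide.
pendant –NHC(=O)CH3: N bonded to a carbonyl → amide (not amine).
pendant –CHO: carbonyl C bonded to C and H → aldehyde.
–NH2 on an sp³ carbon with no adjacent C=O → amine.

alcohol, aldehyde, alkyl halide, amide, amine, arene, ester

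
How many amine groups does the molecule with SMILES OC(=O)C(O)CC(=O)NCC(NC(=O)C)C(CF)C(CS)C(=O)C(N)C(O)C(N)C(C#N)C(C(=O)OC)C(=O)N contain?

–COOH: carbonyl C bonded to –OH and C → carboxylic acid (the –OH is not a separate alcohol).
–OH on an sp³ carbon → alcohol (secondary).
–C(=O)–N– linkage → amide (the N is not an amine).
pendant –NHC(=O)CH3: N bonded to a carbonyl → amide (not amine).
pendant –CH2X: halogen on sp³ carbon → alkyl halide.
pendant –CH2SH → thiol.
–C(=O)– with carbon on both sides → ketone.
–NH2 on an sp³ carbon with no adjacent C=O → amine.
–OH on an sp³ carbon → alcohol (secondary).
–NH2 on an sp³ carbon with no adjacent C=O → amine.
pendant –C≡N: nitrile.
pendant –COOCH3: carbonyl C bonded to C and –OCH3 → ester.
–C(=O)NH2: carbonyl C bonded to C and to N → amide (the N is not a separate amine).
Amine appears at: CH(NH2), CH(NH2) → 2.

2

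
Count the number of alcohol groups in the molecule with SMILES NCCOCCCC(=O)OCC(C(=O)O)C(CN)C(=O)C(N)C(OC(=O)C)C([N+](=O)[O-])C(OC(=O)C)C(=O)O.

Working along the chain:
  H2NCH2: –NH2 on an sp³ carbon with no adjacent C=O → amine.
  CH2OCH2: C–O–C with sp³ carbons on both sides and no adjacent C=O → ether.
  CH2COOCH2: –C(=O)–O–C with C on the carbonyl side → ester.
  CH(COOH): pendant –COOH: carbonyl C bonded to C and –OH → carboxylic acid.
  CH(CH2NH2): pendant –CH2NH2: N on sp³ C, no adjacent C=O → amine.
  CO: –C(=O)– with carbon on both sides → ketone.
  CH(NH2): –NH2 on an sp³ carbon with no adjacent C=O → amine.
  CH(OCOCH3): pendant –OC(=O)CH3: an acyloxy group → ester.
  CH(NO2): –NO2 on an sp³ carbon → nitro (the N=O is not a carbonyl).
  CH(OCOCH3): pendant –OC(=O)CH3: an acyloxy group → ester.
  COOH: –COOH: carbonyl C bonded to –OH and C → carboxylic acid (the –OH is not a separate alcohol).
No segment is a alcohol: CH2OCH2 is ether, not alcohol; CH(COOH) is carboxylic acid, not alcohol; CO is ketone, not alcohol. → 0.

0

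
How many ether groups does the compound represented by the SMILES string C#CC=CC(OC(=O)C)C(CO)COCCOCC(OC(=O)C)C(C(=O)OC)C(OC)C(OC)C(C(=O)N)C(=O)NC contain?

Working along the chain:
  HC≡C: C≡C triple bond → alkyne.
  CH=CH: C=C double bond → alkene.
  CH(OCOCH3): pendant –OC(=O)CH3: an acyloxy group → ester.
  CH(CH2OH): pendant –CH2OH on an sp³ backbone C → alcohol.
  CH2OCH2: C–O–C with sp³ carbons on both sides and no adjacent C=O → ether.
  CH2OCH2: C–O–C with sp³ carbons on both sides and no adjacent C=O → ether.
  CH(OCOCH3): pendant –OC(=O)CH3: an acyloxy group → ester.
  CH(COOCH3): pendant –COOCH3: carbonyl C bonded to C and –OCH3 → ester.
  CH(OCH3): pendant –OCH3: C–O–C with sp³ C, no adjacent C=O → ether.
  CH(OCH3): pendant –OCH3: C–O–C with sp³ C, no adjacent C=O → ether.
  CH(CONH2): pendant –CONH2: carbonyl C bonded to C and N → amide.
  CONHCH3: –C(=O)NHCH3: carbonyl C bonded to C and to N → amide (the N is not an amine).
Ether appears at: CH2OCH2, CH2OCH2, CH(OCH3), CH(OCH3) → 4.

4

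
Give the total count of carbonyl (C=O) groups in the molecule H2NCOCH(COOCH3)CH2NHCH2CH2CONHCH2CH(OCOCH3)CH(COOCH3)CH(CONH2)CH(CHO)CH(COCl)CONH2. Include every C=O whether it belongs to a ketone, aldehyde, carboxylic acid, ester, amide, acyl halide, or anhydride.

H2NCO: amide, 1 C=O (running total 1).
CH(COOCH3): ester, 1 C=O (running total 2).
CH2CONHCH2: amide, 1 C=O (running total 3).
CH(OCOCH3): ester, 1 C=O (running total 4).
CH(COOCH3): ester, 1 C=O (running total 5).
CH(CONH2): amide, 1 C=O (running total 6).
CH(CHO): aldehyde, 1 C=O (running total 7).
CH(COCl): acyl halide, 1 C=O (running total 8).
CONH2: amide, 1 C=O (running total 9).

9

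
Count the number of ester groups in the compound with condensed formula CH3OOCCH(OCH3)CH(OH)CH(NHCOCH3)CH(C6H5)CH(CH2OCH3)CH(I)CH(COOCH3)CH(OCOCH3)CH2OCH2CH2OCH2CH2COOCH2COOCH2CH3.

5

CH3O–C(=O)–: carbonyl C bonded to C and to –OCH3 → ester (not ketone + ether).
pendant –OCH3: C–O–C with sp³ C, no adjacent C=O → ether.
–OH on an sp³ carbon → alcohol (secondary).
pendant –NHC(=O)CH3: N bonded to a carbonyl → amide (not amine).
pendant –C6H5: benzene ring → arene.
pendant –CH2OCH3: C–O–C linkage → ether.
halogen on an sp³ carbon → alkyl halide.
pendant –COOCH3: carbonyl C bonded to C and –OCH3 → ester.
pendant –OC(=O)CH3: an acyloxy group → ester.
C–O–C with sp³ carbons on both sides and no adjacent C=O → ether.
C–O–C with sp³ carbons on both sides and no adjacent C=O → ether.
–C(=O)–O–C with C on the carbonyl side → ester.
–C(=O)OCH2CH3: carbonyl C bonded to C and to –OEt → ester.
Ester appears at: CH3OOC, CH(COOCH3), CH(OCOCH3), CH2COOCH2, COOCH2CH3 → 5.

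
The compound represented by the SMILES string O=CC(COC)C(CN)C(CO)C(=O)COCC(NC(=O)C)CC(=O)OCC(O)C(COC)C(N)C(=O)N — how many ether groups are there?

3

terminal –CHO: carbonyl C bonded to H and C → aldehyde.
pendant –CH2OCH3: C–O–C linkage → ether.
pendant –CH2NH2: N on sp³ C, no adjacent C=O → amine.
pendant –CH2OH on an sp³ backbone C → alcohol.
–C(=O)– with carbon on both sides → ketone.
C–O–C with sp³ carbons on both sides and no adjacent C=O → ether.
pendant –NHC(=O)CH3: N bonded to a carbonyl → amide (not amine).
–C(=O)–O–C with C on the carbonyl side → ester.
–OH on an sp³ carbon → alcohol (secondary).
pendant –CH2OCH3: C–O–C linkage → ether.
–NH2 on an sp³ carbon with no adjacent C=O → amine.
–C(=O)NH2: carbonyl C bonded to C and to N → amide (the N is not a separate amine).
Ether appears at: CH(CH2OCH3), CH2OCH2, CH(CH2OCH3) → 3.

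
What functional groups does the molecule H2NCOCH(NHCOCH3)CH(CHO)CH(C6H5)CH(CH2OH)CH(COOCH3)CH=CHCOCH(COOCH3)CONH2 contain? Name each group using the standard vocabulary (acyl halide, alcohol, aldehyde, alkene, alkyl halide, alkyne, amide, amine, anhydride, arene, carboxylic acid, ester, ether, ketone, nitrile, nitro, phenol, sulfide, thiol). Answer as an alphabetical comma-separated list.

alcohol, aldehyde, alkene, amide, arene, ester, ketone

Taking each segment in turn:
  H2NCO: –C(=O)NH2: carbonyl C bonded to C and to N → amide (the N is not a separate amine).
  CH(NHCOCH3): pendant –NHC(=O)CH3: N bonded to a carbonyl → amide (not amine).
  CH(CHO): pendant –CHO: carbonyl C bonded to C and H → aldehyde.
  CH(C6H5): pendant –C6H5: benzene ring → arene.
  CH(CH2OH): pendant –CH2OH on an sp³ backbone C → alcohol.
  CH(COOCH3): pendant –COOCH3: carbonyl C bonded to C and –OCH3 → ester.
  CH=CH: C=C double bond → alkene.
  CO: –C(=O)– with carbon on both sides → ketone.
  CH(COOCH3): pendant –COOCH3: carbonyl C bonded to C and –OCH3 → ester.
  CONH2: –C(=O)NH2: carbonyl C bonded to C and to N → amide (the N is not a separate amine).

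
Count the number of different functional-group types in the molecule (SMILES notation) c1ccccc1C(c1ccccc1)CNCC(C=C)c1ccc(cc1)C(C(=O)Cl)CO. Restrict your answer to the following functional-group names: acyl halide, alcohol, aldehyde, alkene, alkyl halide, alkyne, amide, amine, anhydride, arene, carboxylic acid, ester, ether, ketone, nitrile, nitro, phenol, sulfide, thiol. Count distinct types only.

C6H5– phenyl ring → arene.
pendant –C6H5: benzene ring → arene.
C–N–C with sp³ carbons and no adjacent C=O → amine (secondary).
pendant –CH=CH2: C=C double bond → alkene.
para-disubstituted benzene ring → arene.
pendant –C(=O)X: carbonyl C bonded to C and halogen → acyl halide.
–OH on an sp³ carbon → alcohol.
Distinct types present: acyl halide, alcohol, alkene, amine, arene.

5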